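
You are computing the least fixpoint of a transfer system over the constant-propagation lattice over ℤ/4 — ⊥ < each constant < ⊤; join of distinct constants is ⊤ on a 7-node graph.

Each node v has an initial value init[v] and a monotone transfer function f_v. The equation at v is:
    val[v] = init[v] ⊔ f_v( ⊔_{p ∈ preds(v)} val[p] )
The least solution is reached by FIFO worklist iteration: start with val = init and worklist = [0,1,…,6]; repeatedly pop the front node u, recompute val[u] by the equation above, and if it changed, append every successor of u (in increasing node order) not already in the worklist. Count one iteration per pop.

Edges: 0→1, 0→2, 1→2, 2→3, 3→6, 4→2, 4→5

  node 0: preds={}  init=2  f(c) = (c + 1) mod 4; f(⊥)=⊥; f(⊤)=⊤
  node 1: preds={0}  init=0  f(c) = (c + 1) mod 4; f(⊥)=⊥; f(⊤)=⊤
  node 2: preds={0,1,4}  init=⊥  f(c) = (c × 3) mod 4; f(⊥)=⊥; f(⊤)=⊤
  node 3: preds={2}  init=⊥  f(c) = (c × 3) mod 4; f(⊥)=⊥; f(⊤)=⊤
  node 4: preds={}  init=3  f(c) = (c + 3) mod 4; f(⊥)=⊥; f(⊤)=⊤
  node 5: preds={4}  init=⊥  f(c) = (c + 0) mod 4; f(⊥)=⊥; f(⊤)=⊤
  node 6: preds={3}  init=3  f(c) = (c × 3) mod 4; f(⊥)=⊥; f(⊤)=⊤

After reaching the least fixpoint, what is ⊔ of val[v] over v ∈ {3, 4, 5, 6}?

⊤

Iteration log — 7 steps:
  step 1. node 0  ⊔preds=⊥  new=2  stable
  step 2. node 1  ⊔preds=2  new=⊤  old=0  +wl: 
  step 3. node 2  ⊔preds=⊤  new=⊤  old=⊥  +wl: 
  step 4. node 3  ⊔preds=⊤  new=⊤  old=⊥  +wl: 
  step 5. node 4  ⊔preds=⊥  new=3  stable
  step 6. node 5  ⊔preds=3  new=3  old=⊥  +wl: 
  step 7. node 6  ⊔preds=⊤  new=⊤  old=3  +wl: 

Least fixpoint reached:
  node 0: 2
  node 1: ⊤
  node 2: ⊤
  node 3: ⊤
  node 4: 3
  node 5: 3
  node 6: ⊤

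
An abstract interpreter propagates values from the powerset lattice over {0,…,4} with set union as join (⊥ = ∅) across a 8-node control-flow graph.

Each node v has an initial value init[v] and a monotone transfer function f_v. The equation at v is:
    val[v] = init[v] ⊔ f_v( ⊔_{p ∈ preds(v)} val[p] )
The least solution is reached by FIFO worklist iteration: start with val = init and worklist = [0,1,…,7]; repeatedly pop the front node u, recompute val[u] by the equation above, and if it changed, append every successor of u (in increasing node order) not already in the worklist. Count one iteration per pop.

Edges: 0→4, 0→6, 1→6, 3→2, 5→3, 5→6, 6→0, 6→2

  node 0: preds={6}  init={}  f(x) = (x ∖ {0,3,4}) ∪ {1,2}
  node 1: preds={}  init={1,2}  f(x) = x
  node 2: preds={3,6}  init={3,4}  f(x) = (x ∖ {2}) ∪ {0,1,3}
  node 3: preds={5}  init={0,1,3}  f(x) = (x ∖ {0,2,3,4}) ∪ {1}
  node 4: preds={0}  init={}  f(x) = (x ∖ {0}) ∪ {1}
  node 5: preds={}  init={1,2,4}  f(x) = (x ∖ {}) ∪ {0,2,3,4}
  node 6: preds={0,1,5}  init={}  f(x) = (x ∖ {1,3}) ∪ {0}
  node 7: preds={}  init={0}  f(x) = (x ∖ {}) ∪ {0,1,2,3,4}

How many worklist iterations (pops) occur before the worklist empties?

Trace (11 dequeues):
  [1] u=0 | in {} | out {1,2} | prev {} | push {}
  [2] u=1 | in {} | out {1,2} | ==
  [3] u=2 | in {0,1,3} | out {0,1,3,4} | prev {3,4} | push {}
  [4] u=3 | in {1,2,4} | out {0,1,3} | ==
  [5] u=4 | in {1,2} | out {1,2} | prev {} | push {}
  [6] u=5 | in {} | out {0,1,2,3,4} | prev {1,2,4} | push {3}
  [7] u=6 | in {0,1,2,3,4} | out {0,2,4} | prev {} | push {0,2}
  [8] u=7 | in {} | out {0,1,2,3,4} | prev {0} | push {}
  [9] u=3 | in {0,1,2,3,4} | out {0,1,3} | ==
  [10] u=0 | in {0,2,4} | out {1,2} | ==
  [11] u=2 | in {0,1,2,3,4} | out {0,1,3,4} | ==

Converged values:
  [0] {1,2}
  [1] {1,2}
  [2] {0,1,3,4}
  [3] {0,1,3}
  [4] {1,2}
  [5] {0,1,2,3,4}
  [6] {0,2,4}
  [7] {0,1,2,3,4}

11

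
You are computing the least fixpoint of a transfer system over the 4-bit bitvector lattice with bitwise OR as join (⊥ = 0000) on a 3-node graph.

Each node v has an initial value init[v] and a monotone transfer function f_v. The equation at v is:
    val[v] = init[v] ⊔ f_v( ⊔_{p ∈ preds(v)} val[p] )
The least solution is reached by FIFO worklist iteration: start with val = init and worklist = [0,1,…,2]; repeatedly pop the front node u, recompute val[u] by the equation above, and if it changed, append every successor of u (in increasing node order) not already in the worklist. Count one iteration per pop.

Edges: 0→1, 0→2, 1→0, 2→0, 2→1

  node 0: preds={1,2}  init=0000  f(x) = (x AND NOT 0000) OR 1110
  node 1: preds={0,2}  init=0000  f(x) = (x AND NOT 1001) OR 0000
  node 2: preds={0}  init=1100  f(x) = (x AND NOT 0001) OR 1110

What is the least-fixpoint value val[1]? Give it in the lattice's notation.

Iteration log — 5 steps:
  step 1. node 0  ⊔preds=1100  new=1110  old=0000  +wl: 
  step 2. node 1  ⊔preds=1110  new=0110  old=0000  +wl: 0
  step 3. node 2  ⊔preds=1110  new=1110  old=1100  +wl: 1
  step 4. node 0  ⊔preds=1110  new=1110  stable
  step 5. node 1  ⊔preds=1110  new=0110  stable

Least fixpoint reached:
  node 0: 1110
  node 1: 0110
  node 2: 1110

0110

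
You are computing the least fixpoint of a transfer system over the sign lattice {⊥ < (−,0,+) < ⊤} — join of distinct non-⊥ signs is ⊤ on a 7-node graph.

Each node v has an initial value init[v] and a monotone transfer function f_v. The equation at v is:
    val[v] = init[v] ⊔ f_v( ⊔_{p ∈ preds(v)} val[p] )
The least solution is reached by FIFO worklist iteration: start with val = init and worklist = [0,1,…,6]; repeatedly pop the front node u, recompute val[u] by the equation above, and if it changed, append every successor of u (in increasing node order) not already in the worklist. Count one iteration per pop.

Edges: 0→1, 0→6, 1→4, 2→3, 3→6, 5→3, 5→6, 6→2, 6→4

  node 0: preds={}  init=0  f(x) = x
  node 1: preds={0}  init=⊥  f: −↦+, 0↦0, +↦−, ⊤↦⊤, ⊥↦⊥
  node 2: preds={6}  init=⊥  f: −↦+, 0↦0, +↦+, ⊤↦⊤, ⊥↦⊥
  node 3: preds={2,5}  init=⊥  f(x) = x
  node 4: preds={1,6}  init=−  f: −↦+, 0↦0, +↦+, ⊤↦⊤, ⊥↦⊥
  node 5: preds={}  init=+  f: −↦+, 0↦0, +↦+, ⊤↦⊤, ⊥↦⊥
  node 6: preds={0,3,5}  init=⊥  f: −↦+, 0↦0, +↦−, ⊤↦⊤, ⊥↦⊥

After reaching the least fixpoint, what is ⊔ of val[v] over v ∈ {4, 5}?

Trace (11 dequeues):
  [1] u=0 | in ⊥ | out 0 | ==
  [2] u=1 | in 0 | out 0 | prev ⊥ | push {}
  [3] u=2 | in ⊥ | out ⊥ | ==
  [4] u=3 | in + | out + | prev ⊥ | push {}
  [5] u=4 | in 0 | out ⊤ | prev − | push {}
  [6] u=5 | in ⊥ | out + | ==
  [7] u=6 | in ⊤ | out ⊤ | prev ⊥ | push {2,4}
  [8] u=2 | in ⊤ | out ⊤ | prev ⊥ | push {3}
  [9] u=4 | in ⊤ | out ⊤ | ==
  [10] u=3 | in ⊤ | out ⊤ | prev + | push {6}
  [11] u=6 | in ⊤ | out ⊤ | ==

Converged values:
  [0] 0
  [1] 0
  [2] ⊤
  [3] ⊤
  [4] ⊤
  [5] +
  [6] ⊤

⊤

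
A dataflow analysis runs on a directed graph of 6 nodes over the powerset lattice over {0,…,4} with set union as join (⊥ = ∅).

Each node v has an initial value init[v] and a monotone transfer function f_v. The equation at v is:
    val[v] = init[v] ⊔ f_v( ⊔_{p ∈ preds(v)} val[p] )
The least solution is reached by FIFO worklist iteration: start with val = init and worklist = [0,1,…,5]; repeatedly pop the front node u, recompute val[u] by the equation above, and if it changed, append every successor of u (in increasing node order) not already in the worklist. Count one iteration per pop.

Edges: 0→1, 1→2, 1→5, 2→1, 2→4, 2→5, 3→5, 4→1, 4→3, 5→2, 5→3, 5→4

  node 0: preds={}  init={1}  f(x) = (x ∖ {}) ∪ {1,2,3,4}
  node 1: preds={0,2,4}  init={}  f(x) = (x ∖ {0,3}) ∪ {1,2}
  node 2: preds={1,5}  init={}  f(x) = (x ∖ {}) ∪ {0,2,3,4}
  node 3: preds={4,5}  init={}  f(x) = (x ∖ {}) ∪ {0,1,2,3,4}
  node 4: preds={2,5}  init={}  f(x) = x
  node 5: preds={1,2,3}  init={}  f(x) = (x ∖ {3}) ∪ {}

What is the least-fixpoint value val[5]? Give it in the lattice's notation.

Trace (10 dequeues):
  [1] u=0 | in {} | out {1,2,3,4} | prev {1} | push {}
  [2] u=1 | in {1,2,3,4} | out {1,2,4} | prev {} | push {}
  [3] u=2 | in {1,2,4} | out {0,1,2,3,4} | prev {} | push {1}
  [4] u=3 | in {} | out {0,1,2,3,4} | prev {} | push {}
  [5] u=4 | in {0,1,2,3,4} | out {0,1,2,3,4} | prev {} | push {3}
  [6] u=5 | in {0,1,2,3,4} | out {0,1,2,4} | prev {} | push {2,4}
  [7] u=1 | in {0,1,2,3,4} | out {1,2,4} | ==
  [8] u=3 | in {0,1,2,3,4} | out {0,1,2,3,4} | ==
  [9] u=2 | in {0,1,2,4} | out {0,1,2,3,4} | ==
  [10] u=4 | in {0,1,2,3,4} | out {0,1,2,3,4} | ==

Converged values:
  [0] {1,2,3,4}
  [1] {1,2,4}
  [2] {0,1,2,3,4}
  [3] {0,1,2,3,4}
  [4] {0,1,2,3,4}
  [5] {0,1,2,4}

{0,1,2,4}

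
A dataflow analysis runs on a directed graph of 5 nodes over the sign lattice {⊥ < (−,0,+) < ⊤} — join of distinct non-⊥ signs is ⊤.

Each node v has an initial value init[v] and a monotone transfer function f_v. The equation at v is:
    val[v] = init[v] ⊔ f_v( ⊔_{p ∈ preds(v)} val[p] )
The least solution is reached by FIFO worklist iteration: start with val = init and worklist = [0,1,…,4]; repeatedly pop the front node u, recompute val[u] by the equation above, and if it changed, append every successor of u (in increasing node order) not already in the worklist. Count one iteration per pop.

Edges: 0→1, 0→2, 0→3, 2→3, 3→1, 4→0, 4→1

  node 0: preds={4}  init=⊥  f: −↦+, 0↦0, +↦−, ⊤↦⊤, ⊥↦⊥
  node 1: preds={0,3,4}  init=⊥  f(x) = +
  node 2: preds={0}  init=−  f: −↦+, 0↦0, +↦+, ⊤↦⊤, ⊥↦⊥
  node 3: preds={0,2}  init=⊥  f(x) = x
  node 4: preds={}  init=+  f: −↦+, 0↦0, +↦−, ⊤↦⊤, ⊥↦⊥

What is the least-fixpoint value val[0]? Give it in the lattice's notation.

−

Worklist (6 pops):
  #1 pop 0: in=+ → − (was ⊥); enqueue []
  #2 pop 1: in=⊤ → + (was ⊥); enqueue []
  #3 pop 2: in=− → ⊤ (was −); enqueue []
  #4 pop 3: in=⊤ → ⊤ (was ⊥); enqueue [1]
  #5 pop 4: in=⊥ → + (no change)
  #6 pop 1: in=⊤ → + (no change)

Fixpoint:
  val[0] = −
  val[1] = +
  val[2] = ⊤
  val[3] = ⊤
  val[4] = +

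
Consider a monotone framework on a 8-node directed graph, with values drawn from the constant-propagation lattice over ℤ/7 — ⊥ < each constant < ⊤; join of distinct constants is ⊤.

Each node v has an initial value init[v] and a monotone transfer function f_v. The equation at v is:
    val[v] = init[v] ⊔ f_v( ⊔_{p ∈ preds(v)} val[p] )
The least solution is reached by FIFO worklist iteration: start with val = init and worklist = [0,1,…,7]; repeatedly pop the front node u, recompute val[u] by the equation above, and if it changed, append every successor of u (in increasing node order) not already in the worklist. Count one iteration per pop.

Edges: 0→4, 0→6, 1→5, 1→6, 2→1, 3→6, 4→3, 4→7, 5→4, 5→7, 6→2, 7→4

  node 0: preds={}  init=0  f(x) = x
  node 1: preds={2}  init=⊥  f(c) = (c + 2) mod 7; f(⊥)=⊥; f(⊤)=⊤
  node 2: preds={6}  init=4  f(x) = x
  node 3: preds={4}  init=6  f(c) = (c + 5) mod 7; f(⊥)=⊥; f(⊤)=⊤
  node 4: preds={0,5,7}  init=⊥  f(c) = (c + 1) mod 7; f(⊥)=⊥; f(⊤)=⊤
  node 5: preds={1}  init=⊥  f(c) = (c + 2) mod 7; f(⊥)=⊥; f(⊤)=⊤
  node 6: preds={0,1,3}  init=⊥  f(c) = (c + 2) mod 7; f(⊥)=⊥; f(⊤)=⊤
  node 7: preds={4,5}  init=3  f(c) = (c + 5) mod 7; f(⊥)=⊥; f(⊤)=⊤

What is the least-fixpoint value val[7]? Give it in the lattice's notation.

⊤

Trace (17 dequeues):
  [1] u=0 | in ⊥ | out 0 | ==
  [2] u=1 | in 4 | out 6 | prev ⊥ | push {}
  [3] u=2 | in ⊥ | out 4 | ==
  [4] u=3 | in ⊥ | out 6 | ==
  [5] u=4 | in ⊤ | out ⊤ | prev ⊥ | push {3}
  [6] u=5 | in 6 | out 1 | prev ⊥ | push {4}
  [7] u=6 | in ⊤ | out ⊤ | prev ⊥ | push {2}
  [8] u=7 | in ⊤ | out ⊤ | prev 3 | push {}
  [9] u=3 | in ⊤ | out ⊤ | prev 6 | push {6}
  [10] u=4 | in ⊤ | out ⊤ | ==
  [11] u=2 | in ⊤ | out ⊤ | prev 4 | push {1}
  [12] u=6 | in ⊤ | out ⊤ | ==
  [13] u=1 | in ⊤ | out ⊤ | prev 6 | push {5,6}
  [14] u=5 | in ⊤ | out ⊤ | prev 1 | push {4,7}
  [15] u=6 | in ⊤ | out ⊤ | ==
  [16] u=4 | in ⊤ | out ⊤ | ==
  [17] u=7 | in ⊤ | out ⊤ | ==

Converged values:
  [0] 0
  [1] ⊤
  [2] ⊤
  [3] ⊤
  [4] ⊤
  [5] ⊤
  [6] ⊤
  [7] ⊤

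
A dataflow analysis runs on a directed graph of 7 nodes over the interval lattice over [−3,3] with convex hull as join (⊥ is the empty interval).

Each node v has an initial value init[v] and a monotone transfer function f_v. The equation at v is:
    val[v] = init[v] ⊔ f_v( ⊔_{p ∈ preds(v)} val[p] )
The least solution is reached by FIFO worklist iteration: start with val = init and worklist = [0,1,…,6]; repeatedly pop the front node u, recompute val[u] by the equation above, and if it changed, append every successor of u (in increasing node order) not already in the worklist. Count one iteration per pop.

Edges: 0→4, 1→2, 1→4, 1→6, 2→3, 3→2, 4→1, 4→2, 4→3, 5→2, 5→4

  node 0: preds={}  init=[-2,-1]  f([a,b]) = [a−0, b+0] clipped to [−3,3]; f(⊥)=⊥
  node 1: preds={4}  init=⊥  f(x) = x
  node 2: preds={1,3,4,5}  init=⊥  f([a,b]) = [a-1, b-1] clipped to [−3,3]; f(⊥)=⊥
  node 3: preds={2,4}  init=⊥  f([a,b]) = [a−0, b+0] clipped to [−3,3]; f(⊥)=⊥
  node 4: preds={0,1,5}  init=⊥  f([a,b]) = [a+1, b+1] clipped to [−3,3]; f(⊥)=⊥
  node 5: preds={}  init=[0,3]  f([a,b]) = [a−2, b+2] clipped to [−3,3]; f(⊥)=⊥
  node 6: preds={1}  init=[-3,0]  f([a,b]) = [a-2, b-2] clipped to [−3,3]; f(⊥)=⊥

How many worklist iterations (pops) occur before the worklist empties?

15

Iteration log — 15 steps:
  step 1. node 0  ⊔preds=⊥  new=[-2,-1]  stable
  step 2. node 1  ⊔preds=⊥  new=⊥  stable
  step 3. node 2  ⊔preds=[0,3]  new=[-1,2]  old=⊥  +wl: 
  step 4. node 3  ⊔preds=[-1,2]  new=[-1,2]  old=⊥  +wl: 2
  step 5. node 4  ⊔preds=[-2,3]  new=[-1,3]  old=⊥  +wl: 1,3
  step 6. node 5  ⊔preds=⊥  new=[0,3]  stable
  step 7. node 6  ⊔preds=⊥  new=[-3,0]  stable
  step 8. node 2  ⊔preds=[-1,3]  new=[-2,2]  old=[-1,2]  +wl: 
  step 9. node 1  ⊔preds=[-1,3]  new=[-1,3]  old=⊥  +wl: 2,4,6
  step 10. node 3  ⊔preds=[-2,3]  new=[-2,3]  old=[-1,2]  +wl: 
  step 11. node 2  ⊔preds=[-2,3]  new=[-3,2]  old=[-2,2]  +wl: 3
  step 12. node 4  ⊔preds=[-2,3]  new=[-1,3]  stable
  step 13. node 6  ⊔preds=[-1,3]  new=[-3,1]  old=[-3,0]  +wl: 
  step 14. node 3  ⊔preds=[-3,3]  new=[-3,3]  old=[-2,3]  +wl: 2
  step 15. node 2  ⊔preds=[-3,3]  new=[-3,2]  stable

Least fixpoint reached:
  node 0: [-2,-1]
  node 1: [-1,3]
  node 2: [-3,2]
  node 3: [-3,3]
  node 4: [-1,3]
  node 5: [0,3]
  node 6: [-3,1]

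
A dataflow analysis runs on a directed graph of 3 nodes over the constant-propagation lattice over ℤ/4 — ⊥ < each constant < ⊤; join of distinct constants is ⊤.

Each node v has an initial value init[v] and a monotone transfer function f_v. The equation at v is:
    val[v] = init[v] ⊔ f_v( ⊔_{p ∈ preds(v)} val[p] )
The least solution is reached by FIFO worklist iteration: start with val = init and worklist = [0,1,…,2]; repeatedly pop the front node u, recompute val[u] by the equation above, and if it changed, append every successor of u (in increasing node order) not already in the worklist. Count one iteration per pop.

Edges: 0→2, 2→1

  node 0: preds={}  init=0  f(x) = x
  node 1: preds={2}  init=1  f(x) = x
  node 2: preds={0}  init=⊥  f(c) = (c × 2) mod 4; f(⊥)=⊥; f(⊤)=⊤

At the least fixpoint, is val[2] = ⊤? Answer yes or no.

no

Iteration log — 4 steps:
  step 1. node 0  ⊔preds=⊥  new=0  stable
  step 2. node 1  ⊔preds=⊥  new=1  stable
  step 3. node 2  ⊔preds=0  new=0  old=⊥  +wl: 1
  step 4. node 1  ⊔preds=0  new=⊤  old=1  +wl: 

Least fixpoint reached:
  node 0: 0
  node 1: ⊤
  node 2: 0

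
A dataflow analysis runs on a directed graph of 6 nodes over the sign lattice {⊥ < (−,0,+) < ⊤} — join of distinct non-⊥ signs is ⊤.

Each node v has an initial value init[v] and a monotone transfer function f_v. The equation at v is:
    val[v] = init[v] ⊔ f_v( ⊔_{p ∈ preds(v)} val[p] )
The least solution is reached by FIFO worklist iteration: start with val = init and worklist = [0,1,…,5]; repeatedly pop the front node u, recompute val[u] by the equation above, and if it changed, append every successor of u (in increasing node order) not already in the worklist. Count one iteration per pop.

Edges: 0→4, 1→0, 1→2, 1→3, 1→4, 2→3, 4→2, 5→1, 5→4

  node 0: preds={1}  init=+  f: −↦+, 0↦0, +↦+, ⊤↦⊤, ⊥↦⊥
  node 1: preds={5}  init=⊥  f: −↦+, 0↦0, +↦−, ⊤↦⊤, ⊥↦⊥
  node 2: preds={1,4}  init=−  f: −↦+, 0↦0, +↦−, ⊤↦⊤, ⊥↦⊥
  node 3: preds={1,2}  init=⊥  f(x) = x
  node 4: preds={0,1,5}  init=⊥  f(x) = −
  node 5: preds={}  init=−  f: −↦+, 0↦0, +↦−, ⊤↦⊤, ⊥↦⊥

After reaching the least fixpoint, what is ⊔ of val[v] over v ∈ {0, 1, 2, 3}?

Trace (9 dequeues):
  [1] u=0 | in ⊥ | out + | ==
  [2] u=1 | in − | out + | prev ⊥ | push {0}
  [3] u=2 | in + | out − | ==
  [4] u=3 | in ⊤ | out ⊤ | prev ⊥ | push {}
  [5] u=4 | in ⊤ | out − | prev ⊥ | push {2}
  [6] u=5 | in ⊥ | out − | ==
  [7] u=0 | in + | out + | ==
  [8] u=2 | in ⊤ | out ⊤ | prev − | push {3}
  [9] u=3 | in ⊤ | out ⊤ | ==

Converged values:
  [0] +
  [1] +
  [2] ⊤
  [3] ⊤
  [4] −
  [5] −

⊤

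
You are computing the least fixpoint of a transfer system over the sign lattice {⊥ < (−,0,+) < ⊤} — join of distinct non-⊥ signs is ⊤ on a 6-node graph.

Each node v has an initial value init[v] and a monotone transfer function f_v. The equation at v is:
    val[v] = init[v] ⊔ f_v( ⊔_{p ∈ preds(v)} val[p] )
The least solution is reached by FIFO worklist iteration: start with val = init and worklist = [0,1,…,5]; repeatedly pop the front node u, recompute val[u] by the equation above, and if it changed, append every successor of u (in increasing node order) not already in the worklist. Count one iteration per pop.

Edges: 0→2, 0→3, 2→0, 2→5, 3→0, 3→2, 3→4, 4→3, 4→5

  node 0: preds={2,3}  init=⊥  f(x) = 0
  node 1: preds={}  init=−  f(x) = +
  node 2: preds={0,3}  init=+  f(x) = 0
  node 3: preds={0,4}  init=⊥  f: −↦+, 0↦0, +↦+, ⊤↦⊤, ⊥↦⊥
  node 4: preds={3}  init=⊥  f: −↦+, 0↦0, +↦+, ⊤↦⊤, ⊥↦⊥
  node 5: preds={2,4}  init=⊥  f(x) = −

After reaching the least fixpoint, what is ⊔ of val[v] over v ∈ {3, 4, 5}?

Iteration log — 9 steps:
  step 1. node 0  ⊔preds=+  new=0  old=⊥  +wl: 
  step 2. node 1  ⊔preds=⊥  new=⊤  old=−  +wl: 
  step 3. node 2  ⊔preds=0  new=⊤  old=+  +wl: 0
  step 4. node 3  ⊔preds=0  new=0  old=⊥  +wl: 2
  step 5. node 4  ⊔preds=0  new=0  old=⊥  +wl: 3
  step 6. node 5  ⊔preds=⊤  new=−  old=⊥  +wl: 
  step 7. node 0  ⊔preds=⊤  new=0  stable
  step 8. node 2  ⊔preds=0  new=⊤  stable
  step 9. node 3  ⊔preds=0  new=0  stable

Least fixpoint reached:
  node 0: 0
  node 1: ⊤
  node 2: ⊤
  node 3: 0
  node 4: 0
  node 5: −

⊤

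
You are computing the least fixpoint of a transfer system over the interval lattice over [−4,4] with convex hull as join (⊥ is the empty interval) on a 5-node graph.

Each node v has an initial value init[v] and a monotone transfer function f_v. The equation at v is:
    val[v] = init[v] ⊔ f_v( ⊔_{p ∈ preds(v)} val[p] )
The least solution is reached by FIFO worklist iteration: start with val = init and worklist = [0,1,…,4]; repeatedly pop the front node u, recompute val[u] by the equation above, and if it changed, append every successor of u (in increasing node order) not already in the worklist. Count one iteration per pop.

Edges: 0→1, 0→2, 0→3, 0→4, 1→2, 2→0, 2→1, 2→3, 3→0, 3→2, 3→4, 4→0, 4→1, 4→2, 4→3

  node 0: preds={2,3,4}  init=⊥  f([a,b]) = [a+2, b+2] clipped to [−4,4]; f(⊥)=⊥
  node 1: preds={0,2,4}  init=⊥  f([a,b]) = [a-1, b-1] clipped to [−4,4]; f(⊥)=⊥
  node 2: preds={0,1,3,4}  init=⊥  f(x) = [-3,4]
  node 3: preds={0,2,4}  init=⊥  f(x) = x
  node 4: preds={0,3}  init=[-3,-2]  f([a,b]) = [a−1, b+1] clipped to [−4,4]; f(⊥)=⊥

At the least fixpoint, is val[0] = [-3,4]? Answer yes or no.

Iteration log — 12 steps:
  step 1. node 0  ⊔preds=[-3,-2]  new=[-1,0]  old=⊥  +wl: 
  step 2. node 1  ⊔preds=[-3,0]  new=[-4,-1]  old=⊥  +wl: 
  step 3. node 2  ⊔preds=[-4,0]  new=[-3,4]  old=⊥  +wl: 0,1
  step 4. node 3  ⊔preds=[-3,4]  new=[-3,4]  old=⊥  +wl: 2
  step 5. node 4  ⊔preds=[-3,4]  new=[-4,4]  old=[-3,-2]  +wl: 3
  step 6. node 0  ⊔preds=[-4,4]  new=[-2,4]  old=[-1,0]  +wl: 4
  step 7. node 1  ⊔preds=[-4,4]  new=[-4,3]  old=[-4,-1]  +wl: 
  step 8. node 2  ⊔preds=[-4,4]  new=[-3,4]  stable
  step 9. node 3  ⊔preds=[-4,4]  new=[-4,4]  old=[-3,4]  +wl: 0,2
  step 10. node 4  ⊔preds=[-4,4]  new=[-4,4]  stable
  step 11. node 0  ⊔preds=[-4,4]  new=[-2,4]  stable
  step 12. node 2  ⊔preds=[-4,4]  new=[-3,4]  stable

Least fixpoint reached:
  node 0: [-2,4]
  node 1: [-4,3]
  node 2: [-3,4]
  node 3: [-4,4]
  node 4: [-4,4]

no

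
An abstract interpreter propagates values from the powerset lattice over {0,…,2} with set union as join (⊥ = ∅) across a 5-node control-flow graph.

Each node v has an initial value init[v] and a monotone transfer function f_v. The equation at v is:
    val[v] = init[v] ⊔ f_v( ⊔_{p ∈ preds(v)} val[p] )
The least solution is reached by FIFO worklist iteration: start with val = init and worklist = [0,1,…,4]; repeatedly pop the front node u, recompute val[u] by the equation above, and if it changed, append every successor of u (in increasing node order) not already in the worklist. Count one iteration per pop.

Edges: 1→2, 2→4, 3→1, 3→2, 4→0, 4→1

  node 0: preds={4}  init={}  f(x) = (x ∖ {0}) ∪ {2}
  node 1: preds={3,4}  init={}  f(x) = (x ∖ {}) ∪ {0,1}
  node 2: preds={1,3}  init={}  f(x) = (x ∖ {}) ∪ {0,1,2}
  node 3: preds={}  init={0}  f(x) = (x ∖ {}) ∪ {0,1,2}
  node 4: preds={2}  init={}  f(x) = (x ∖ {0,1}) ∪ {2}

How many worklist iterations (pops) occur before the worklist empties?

8

Trace (8 dequeues):
  [1] u=0 | in {} | out {2} | prev {} | push {}
  [2] u=1 | in {0} | out {0,1} | prev {} | push {}
  [3] u=2 | in {0,1} | out {0,1,2} | prev {} | push {}
  [4] u=3 | in {} | out {0,1,2} | prev {0} | push {1,2}
  [5] u=4 | in {0,1,2} | out {2} | prev {} | push {0}
  [6] u=1 | in {0,1,2} | out {0,1,2} | prev {0,1} | push {}
  [7] u=2 | in {0,1,2} | out {0,1,2} | ==
  [8] u=0 | in {2} | out {2} | ==

Converged values:
  [0] {2}
  [1] {0,1,2}
  [2] {0,1,2}
  [3] {0,1,2}
  [4] {2}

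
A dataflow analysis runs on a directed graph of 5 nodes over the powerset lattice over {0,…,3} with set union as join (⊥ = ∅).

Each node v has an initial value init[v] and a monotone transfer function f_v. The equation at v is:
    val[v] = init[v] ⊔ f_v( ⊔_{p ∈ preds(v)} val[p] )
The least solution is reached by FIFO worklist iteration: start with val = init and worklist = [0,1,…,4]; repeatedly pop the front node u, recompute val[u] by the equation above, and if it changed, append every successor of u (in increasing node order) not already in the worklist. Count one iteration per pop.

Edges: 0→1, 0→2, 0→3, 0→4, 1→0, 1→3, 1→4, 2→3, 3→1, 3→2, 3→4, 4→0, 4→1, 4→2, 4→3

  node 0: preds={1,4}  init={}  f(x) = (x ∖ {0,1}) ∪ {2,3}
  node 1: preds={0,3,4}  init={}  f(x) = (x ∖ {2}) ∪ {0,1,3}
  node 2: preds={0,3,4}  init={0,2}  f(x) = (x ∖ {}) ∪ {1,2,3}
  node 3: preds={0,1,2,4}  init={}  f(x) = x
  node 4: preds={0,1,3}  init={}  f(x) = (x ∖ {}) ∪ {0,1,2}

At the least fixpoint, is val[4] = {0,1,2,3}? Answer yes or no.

yes

Trace (9 dequeues):
  [1] u=0 | in {} | out {2,3} | prev {} | push {}
  [2] u=1 | in {2,3} | out {0,1,3} | prev {} | push {0}
  [3] u=2 | in {2,3} | out {0,1,2,3} | prev {0,2} | push {}
  [4] u=3 | in {0,1,2,3} | out {0,1,2,3} | prev {} | push {1,2}
  [5] u=4 | in {0,1,2,3} | out {0,1,2,3} | prev {} | push {3}
  [6] u=0 | in {0,1,2,3} | out {2,3} | ==
  [7] u=1 | in {0,1,2,3} | out {0,1,3} | ==
  [8] u=2 | in {0,1,2,3} | out {0,1,2,3} | ==
  [9] u=3 | in {0,1,2,3} | out {0,1,2,3} | ==

Converged values:
  [0] {2,3}
  [1] {0,1,3}
  [2] {0,1,2,3}
  [3] {0,1,2,3}
  [4] {0,1,2,3}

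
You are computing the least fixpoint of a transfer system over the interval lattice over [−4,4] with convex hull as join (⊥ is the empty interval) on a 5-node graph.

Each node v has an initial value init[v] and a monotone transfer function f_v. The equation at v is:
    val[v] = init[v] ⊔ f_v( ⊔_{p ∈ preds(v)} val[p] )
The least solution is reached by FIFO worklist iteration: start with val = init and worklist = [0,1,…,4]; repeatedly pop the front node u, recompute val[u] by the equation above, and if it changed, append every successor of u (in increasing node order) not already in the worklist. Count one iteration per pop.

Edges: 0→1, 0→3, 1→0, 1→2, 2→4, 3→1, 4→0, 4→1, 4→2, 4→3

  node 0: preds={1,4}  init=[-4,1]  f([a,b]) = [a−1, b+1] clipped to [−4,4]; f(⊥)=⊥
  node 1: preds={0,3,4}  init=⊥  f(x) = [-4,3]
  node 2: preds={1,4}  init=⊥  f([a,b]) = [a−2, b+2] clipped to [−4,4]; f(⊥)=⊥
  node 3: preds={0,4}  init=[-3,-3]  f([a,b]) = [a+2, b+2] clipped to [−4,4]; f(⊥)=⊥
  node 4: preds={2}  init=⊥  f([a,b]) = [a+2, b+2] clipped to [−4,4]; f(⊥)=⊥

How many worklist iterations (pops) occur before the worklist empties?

10

Worklist (10 pops):
  #1 pop 0: in=⊥ → [-4,1] (no change)
  #2 pop 1: in=[-4,1] → [-4,3] (was ⊥); enqueue [0]
  #3 pop 2: in=[-4,3] → [-4,4] (was ⊥); enqueue []
  #4 pop 3: in=[-4,1] → [-3,3] (was [-3,-3]); enqueue [1]
  #5 pop 4: in=[-4,4] → [-2,4] (was ⊥); enqueue [2,3]
  #6 pop 0: in=[-4,4] → [-4,4] (was [-4,1]); enqueue []
  #7 pop 1: in=[-4,4] → [-4,3] (no change)
  #8 pop 2: in=[-4,4] → [-4,4] (no change)
  #9 pop 3: in=[-4,4] → [-3,4] (was [-3,3]); enqueue [1]
  #10 pop 1: in=[-4,4] → [-4,3] (no change)

Fixpoint:
  val[0] = [-4,4]
  val[1] = [-4,3]
  val[2] = [-4,4]
  val[3] = [-3,4]
  val[4] = [-2,4]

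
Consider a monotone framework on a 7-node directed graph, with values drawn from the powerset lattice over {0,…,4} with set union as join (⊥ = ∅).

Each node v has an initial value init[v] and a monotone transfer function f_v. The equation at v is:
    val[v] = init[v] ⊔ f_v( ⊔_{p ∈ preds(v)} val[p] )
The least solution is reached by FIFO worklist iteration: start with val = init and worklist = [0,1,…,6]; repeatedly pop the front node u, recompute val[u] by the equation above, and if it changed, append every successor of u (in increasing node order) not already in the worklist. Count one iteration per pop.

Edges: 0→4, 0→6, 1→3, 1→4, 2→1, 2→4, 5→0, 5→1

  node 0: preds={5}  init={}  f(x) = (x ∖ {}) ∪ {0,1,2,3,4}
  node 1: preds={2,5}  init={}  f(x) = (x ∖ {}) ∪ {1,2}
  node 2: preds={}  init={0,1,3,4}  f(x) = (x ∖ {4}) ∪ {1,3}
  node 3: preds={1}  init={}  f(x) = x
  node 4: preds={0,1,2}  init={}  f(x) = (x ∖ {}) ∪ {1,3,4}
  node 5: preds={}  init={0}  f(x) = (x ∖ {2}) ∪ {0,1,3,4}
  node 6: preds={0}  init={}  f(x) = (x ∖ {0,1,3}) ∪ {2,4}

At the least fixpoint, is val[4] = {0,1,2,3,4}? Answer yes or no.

Iteration log — 9 steps:
  step 1. node 0  ⊔preds={0}  new={0,1,2,3,4}  old={}  +wl: 
  step 2. node 1  ⊔preds={0,1,3,4}  new={0,1,2,3,4}  old={}  +wl: 
  step 3. node 2  ⊔preds={}  new={0,1,3,4}  stable
  step 4. node 3  ⊔preds={0,1,2,3,4}  new={0,1,2,3,4}  old={}  +wl: 
  step 5. node 4  ⊔preds={0,1,2,3,4}  new={0,1,2,3,4}  old={}  +wl: 
  step 6. node 5  ⊔preds={}  new={0,1,3,4}  old={0}  +wl: 0,1
  step 7. node 6  ⊔preds={0,1,2,3,4}  new={2,4}  old={}  +wl: 
  step 8. node 0  ⊔preds={0,1,3,4}  new={0,1,2,3,4}  stable
  step 9. node 1  ⊔preds={0,1,3,4}  new={0,1,2,3,4}  stable

Least fixpoint reached:
  node 0: {0,1,2,3,4}
  node 1: {0,1,2,3,4}
  node 2: {0,1,3,4}
  node 3: {0,1,2,3,4}
  node 4: {0,1,2,3,4}
  node 5: {0,1,3,4}
  node 6: {2,4}

yes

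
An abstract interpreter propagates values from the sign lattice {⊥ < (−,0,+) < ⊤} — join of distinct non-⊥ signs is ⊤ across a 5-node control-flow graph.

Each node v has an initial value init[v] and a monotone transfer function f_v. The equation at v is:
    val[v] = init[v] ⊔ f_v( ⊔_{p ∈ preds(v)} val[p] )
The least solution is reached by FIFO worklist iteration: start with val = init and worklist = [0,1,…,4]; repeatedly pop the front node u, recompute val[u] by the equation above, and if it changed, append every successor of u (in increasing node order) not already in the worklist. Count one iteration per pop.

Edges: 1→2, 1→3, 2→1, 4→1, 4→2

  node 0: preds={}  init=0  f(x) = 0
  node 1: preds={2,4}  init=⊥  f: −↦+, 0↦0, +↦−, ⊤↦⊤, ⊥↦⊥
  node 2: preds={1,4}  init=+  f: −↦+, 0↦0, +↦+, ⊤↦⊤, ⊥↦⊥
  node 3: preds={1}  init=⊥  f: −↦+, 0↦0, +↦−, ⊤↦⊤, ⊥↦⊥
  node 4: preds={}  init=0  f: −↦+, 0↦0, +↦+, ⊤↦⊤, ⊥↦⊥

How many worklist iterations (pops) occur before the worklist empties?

6

Worklist (6 pops):
  #1 pop 0: in=⊥ → 0 (no change)
  #2 pop 1: in=⊤ → ⊤ (was ⊥); enqueue []
  #3 pop 2: in=⊤ → ⊤ (was +); enqueue [1]
  #4 pop 3: in=⊤ → ⊤ (was ⊥); enqueue []
  #5 pop 4: in=⊥ → 0 (no change)
  #6 pop 1: in=⊤ → ⊤ (no change)

Fixpoint:
  val[0] = 0
  val[1] = ⊤
  val[2] = ⊤
  val[3] = ⊤
  val[4] = 0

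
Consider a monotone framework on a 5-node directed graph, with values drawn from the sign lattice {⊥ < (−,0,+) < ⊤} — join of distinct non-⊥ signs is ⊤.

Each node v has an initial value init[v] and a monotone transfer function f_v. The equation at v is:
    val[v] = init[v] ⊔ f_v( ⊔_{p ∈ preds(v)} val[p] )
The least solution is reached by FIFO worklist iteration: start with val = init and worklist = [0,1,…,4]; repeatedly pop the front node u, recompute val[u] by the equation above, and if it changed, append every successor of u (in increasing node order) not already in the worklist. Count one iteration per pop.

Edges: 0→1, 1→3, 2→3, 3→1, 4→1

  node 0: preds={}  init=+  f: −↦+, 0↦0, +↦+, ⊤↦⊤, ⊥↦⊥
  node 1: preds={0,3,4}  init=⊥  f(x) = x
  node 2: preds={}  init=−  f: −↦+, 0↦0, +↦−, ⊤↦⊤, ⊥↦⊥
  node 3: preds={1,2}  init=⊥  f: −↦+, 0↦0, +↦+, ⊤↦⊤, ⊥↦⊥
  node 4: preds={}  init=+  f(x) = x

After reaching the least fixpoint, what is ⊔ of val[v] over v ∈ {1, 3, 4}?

Worklist (7 pops):
  #1 pop 0: in=⊥ → + (no change)
  #2 pop 1: in=+ → + (was ⊥); enqueue []
  #3 pop 2: in=⊥ → − (no change)
  #4 pop 3: in=⊤ → ⊤ (was ⊥); enqueue [1]
  #5 pop 4: in=⊥ → + (no change)
  #6 pop 1: in=⊤ → ⊤ (was +); enqueue [3]
  #7 pop 3: in=⊤ → ⊤ (no change)

Fixpoint:
  val[0] = +
  val[1] = ⊤
  val[2] = −
  val[3] = ⊤
  val[4] = +

⊤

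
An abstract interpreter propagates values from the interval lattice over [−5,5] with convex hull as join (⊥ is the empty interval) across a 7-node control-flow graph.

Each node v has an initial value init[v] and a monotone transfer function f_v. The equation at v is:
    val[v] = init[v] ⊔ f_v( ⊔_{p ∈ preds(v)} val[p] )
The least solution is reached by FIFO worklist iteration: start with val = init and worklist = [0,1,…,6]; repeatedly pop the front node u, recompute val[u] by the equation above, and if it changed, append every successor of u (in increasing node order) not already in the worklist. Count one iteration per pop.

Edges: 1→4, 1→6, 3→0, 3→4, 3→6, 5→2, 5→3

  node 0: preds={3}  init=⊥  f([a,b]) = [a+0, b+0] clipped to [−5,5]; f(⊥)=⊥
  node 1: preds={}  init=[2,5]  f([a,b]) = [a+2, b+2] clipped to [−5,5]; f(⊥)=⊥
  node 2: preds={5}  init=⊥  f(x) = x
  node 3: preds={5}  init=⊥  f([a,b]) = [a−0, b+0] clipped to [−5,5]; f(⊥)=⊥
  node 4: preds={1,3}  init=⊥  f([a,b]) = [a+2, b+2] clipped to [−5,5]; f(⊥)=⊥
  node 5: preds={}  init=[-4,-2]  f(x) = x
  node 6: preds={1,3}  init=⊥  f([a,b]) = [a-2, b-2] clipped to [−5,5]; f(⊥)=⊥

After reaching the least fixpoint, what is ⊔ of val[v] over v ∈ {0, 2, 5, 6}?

[-5,3]

Worklist (8 pops):
  #1 pop 0: in=⊥ → ⊥ (no change)
  #2 pop 1: in=⊥ → [2,5] (no change)
  #3 pop 2: in=[-4,-2] → [-4,-2] (was ⊥); enqueue []
  #4 pop 3: in=[-4,-2] → [-4,-2] (was ⊥); enqueue [0]
  #5 pop 4: in=[-4,5] → [-2,5] (was ⊥); enqueue []
  #6 pop 5: in=⊥ → [-4,-2] (no change)
  #7 pop 6: in=[-4,5] → [-5,3] (was ⊥); enqueue []
  #8 pop 0: in=[-4,-2] → [-4,-2] (was ⊥); enqueue []

Fixpoint:
  val[0] = [-4,-2]
  val[1] = [2,5]
  val[2] = [-4,-2]
  val[3] = [-4,-2]
  val[4] = [-2,5]
  val[5] = [-4,-2]
  val[6] = [-5,3]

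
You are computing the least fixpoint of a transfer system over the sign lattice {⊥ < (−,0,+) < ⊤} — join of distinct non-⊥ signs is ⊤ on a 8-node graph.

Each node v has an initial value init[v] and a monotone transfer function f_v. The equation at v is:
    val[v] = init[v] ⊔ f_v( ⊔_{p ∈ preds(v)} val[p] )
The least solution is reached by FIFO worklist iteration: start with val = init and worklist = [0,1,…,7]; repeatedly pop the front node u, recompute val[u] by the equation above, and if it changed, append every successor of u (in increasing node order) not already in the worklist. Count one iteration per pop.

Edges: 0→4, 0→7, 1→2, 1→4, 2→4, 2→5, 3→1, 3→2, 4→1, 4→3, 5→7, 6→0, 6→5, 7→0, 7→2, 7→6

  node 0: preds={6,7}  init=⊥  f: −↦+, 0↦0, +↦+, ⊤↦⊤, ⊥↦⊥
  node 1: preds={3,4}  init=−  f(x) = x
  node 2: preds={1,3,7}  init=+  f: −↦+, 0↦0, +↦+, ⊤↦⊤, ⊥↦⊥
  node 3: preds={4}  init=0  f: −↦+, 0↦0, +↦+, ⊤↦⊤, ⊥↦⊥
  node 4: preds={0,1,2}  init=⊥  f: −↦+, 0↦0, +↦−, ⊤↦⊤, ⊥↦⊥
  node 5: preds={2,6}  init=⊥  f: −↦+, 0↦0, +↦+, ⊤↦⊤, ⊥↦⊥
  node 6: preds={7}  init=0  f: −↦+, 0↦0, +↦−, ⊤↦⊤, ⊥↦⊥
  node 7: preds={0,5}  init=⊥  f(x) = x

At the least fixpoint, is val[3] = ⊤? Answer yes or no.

Iteration log — 18 steps:
  step 1. node 0  ⊔preds=0  new=0  old=⊥  +wl: 
  step 2. node 1  ⊔preds=0  new=⊤  old=−  +wl: 
  step 3. node 2  ⊔preds=⊤  new=⊤  old=+  +wl: 
  step 4. node 3  ⊔preds=⊥  new=0  stable
  step 5. node 4  ⊔preds=⊤  new=⊤  old=⊥  +wl: 1,3
  step 6. node 5  ⊔preds=⊤  new=⊤  old=⊥  +wl: 
  step 7. node 6  ⊔preds=⊥  new=0  stable
  step 8. node 7  ⊔preds=⊤  new=⊤  old=⊥  +wl: 0,2,6
  step 9. node 1  ⊔preds=⊤  new=⊤  stable
  step 10. node 3  ⊔preds=⊤  new=⊤  old=0  +wl: 1
  step 11. node 0  ⊔preds=⊤  new=⊤  old=0  +wl: 4,7
  step 12. node 2  ⊔preds=⊤  new=⊤  stable
  step 13. node 6  ⊔preds=⊤  new=⊤  old=0  +wl: 0,5
  step 14. node 1  ⊔preds=⊤  new=⊤  stable
  step 15. node 4  ⊔preds=⊤  new=⊤  stable
  step 16. node 7  ⊔preds=⊤  new=⊤  stable
  step 17. node 0  ⊔preds=⊤  new=⊤  stable
  step 18. node 5  ⊔preds=⊤  new=⊤  stable

Least fixpoint reached:
  node 0: ⊤
  node 1: ⊤
  node 2: ⊤
  node 3: ⊤
  node 4: ⊤
  node 5: ⊤
  node 6: ⊤
  node 7: ⊤

yes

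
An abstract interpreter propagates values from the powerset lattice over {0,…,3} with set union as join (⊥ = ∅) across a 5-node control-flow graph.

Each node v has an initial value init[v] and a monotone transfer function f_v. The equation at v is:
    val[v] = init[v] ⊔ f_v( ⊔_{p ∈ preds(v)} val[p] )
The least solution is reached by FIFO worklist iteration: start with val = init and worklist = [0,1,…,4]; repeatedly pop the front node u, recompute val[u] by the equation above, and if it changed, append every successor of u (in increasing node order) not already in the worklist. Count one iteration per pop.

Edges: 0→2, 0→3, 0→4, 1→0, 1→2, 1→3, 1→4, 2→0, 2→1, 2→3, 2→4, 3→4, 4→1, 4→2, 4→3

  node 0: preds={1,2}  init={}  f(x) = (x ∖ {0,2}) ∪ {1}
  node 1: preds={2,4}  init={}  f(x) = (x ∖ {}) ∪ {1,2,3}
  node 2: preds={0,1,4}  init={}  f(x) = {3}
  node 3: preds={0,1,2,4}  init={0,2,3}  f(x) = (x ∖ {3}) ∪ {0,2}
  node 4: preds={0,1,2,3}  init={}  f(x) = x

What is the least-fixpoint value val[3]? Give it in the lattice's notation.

Iteration log — 11 steps:
  step 1. node 0  ⊔preds={}  new={1}  old={}  +wl: 
  step 2. node 1  ⊔preds={}  new={1,2,3}  old={}  +wl: 0
  step 3. node 2  ⊔preds={1,2,3}  new={3}  old={}  +wl: 1
  step 4. node 3  ⊔preds={1,2,3}  new={0,1,2,3}  old={0,2,3}  +wl: 
  step 5. node 4  ⊔preds={0,1,2,3}  new={0,1,2,3}  old={}  +wl: 2,3
  step 6. node 0  ⊔preds={1,2,3}  new={1,3}  old={1}  +wl: 4
  step 7. node 1  ⊔preds={0,1,2,3}  new={0,1,2,3}  old={1,2,3}  +wl: 0
  step 8. node 2  ⊔preds={0,1,2,3}  new={3}  stable
  step 9. node 3  ⊔preds={0,1,2,3}  new={0,1,2,3}  stable
  step 10. node 4  ⊔preds={0,1,2,3}  new={0,1,2,3}  stable
  step 11. node 0  ⊔preds={0,1,2,3}  new={1,3}  stable

Least fixpoint reached:
  node 0: {1,3}
  node 1: {0,1,2,3}
  node 2: {3}
  node 3: {0,1,2,3}
  node 4: {0,1,2,3}

{0,1,2,3}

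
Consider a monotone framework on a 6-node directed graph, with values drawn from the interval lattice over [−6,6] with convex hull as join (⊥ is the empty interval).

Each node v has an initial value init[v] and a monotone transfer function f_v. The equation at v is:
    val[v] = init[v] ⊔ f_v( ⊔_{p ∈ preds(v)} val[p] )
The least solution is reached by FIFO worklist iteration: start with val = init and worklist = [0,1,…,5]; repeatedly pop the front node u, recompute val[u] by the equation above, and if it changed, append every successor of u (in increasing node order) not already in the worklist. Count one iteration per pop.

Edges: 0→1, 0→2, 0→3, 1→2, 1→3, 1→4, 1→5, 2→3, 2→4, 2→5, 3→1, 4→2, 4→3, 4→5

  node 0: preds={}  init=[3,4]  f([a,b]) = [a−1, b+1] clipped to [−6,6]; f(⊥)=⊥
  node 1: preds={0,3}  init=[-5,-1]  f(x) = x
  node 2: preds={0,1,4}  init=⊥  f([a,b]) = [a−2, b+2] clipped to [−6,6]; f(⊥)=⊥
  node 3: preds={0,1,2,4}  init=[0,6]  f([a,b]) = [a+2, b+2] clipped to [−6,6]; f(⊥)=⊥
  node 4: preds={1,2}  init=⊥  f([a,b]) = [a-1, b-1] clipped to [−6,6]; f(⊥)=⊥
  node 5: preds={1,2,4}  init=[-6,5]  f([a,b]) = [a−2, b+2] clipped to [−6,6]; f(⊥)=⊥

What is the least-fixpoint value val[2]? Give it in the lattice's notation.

[-6,6]

Worklist (9 pops):
  #1 pop 0: in=⊥ → [3,4] (no change)
  #2 pop 1: in=[0,6] → [-5,6] (was [-5,-1]); enqueue []
  #3 pop 2: in=[-5,6] → [-6,6] (was ⊥); enqueue []
  #4 pop 3: in=[-6,6] → [-4,6] (was [0,6]); enqueue [1]
  #5 pop 4: in=[-6,6] → [-6,5] (was ⊥); enqueue [2,3]
  #6 pop 5: in=[-6,6] → [-6,6] (was [-6,5]); enqueue []
  #7 pop 1: in=[-4,6] → [-5,6] (no change)
  #8 pop 2: in=[-6,6] → [-6,6] (no change)
  #9 pop 3: in=[-6,6] → [-4,6] (no change)

Fixpoint:
  val[0] = [3,4]
  val[1] = [-5,6]
  val[2] = [-6,6]
  val[3] = [-4,6]
  val[4] = [-6,5]
  val[5] = [-6,6]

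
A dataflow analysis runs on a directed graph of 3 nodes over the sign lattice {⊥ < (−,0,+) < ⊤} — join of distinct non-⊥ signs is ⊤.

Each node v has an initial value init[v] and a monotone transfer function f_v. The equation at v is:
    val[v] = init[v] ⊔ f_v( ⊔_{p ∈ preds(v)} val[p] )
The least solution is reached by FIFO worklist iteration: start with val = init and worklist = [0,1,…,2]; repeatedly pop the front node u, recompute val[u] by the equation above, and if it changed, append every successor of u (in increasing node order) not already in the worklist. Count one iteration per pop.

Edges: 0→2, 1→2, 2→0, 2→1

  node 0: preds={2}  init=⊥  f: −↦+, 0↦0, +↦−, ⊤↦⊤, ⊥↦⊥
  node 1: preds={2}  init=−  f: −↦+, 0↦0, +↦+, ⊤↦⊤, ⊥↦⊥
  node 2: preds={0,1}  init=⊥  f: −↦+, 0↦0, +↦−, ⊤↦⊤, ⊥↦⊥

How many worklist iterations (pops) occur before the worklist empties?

9

Worklist (9 pops):
  #1 pop 0: in=⊥ → ⊥ (no change)
  #2 pop 1: in=⊥ → − (no change)
  #3 pop 2: in=− → + (was ⊥); enqueue [0,1]
  #4 pop 0: in=+ → − (was ⊥); enqueue [2]
  #5 pop 1: in=+ → ⊤ (was −); enqueue []
  #6 pop 2: in=⊤ → ⊤ (was +); enqueue [0,1]
  #7 pop 0: in=⊤ → ⊤ (was −); enqueue [2]
  #8 pop 1: in=⊤ → ⊤ (no change)
  #9 pop 2: in=⊤ → ⊤ (no change)

Fixpoint:
  val[0] = ⊤
  val[1] = ⊤
  val[2] = ⊤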